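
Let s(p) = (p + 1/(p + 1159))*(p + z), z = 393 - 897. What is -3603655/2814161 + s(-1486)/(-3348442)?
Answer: -3333522192850870/1540669474050987 ≈ -2.1637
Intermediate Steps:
z = -504
s(p) = (-504 + p)*(p + 1/(1159 + p)) (s(p) = (p + 1/(p + 1159))*(p - 504) = (p + 1/(1159 + p))*(-504 + p) = (-504 + p)*(p + 1/(1159 + p)))
-3603655/2814161 + s(-1486)/(-3348442) = -3603655/2814161 + ((-504 + (-1486)³ - 584135*(-1486) + 655*(-1486)²)/(1159 - 1486))/(-3348442) = -3603655*1/2814161 + ((-504 - 3281379256 + 868024610 + 655*2208196)/(-327))*(-1/3348442) = -3603655/2814161 - (-504 - 3281379256 + 868024610 + 1446368380)/327*(-1/3348442) = -3603655/2814161 - 1/327*(-966986770)*(-1/3348442) = -3603655/2814161 + (966986770/327)*(-1/3348442) = -3603655/2814161 - 483493385/547470267 = -3333522192850870/1540669474050987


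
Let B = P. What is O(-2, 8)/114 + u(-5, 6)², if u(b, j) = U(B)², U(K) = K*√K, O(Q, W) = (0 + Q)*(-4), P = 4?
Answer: 233476/57 ≈ 4096.1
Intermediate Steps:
B = 4
O(Q, W) = -4*Q (O(Q, W) = Q*(-4) = -4*Q)
U(K) = K^(3/2)
u(b, j) = 64 (u(b, j) = (4^(3/2))² = 8² = 64)
O(-2, 8)/114 + u(-5, 6)² = (-4*(-2))/114 + 64² = (1/114)*8 + 4096 = 4/57 + 4096 = 233476/57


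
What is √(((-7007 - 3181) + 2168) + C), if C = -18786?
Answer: I*√26806 ≈ 163.73*I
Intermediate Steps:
√(((-7007 - 3181) + 2168) + C) = √(((-7007 - 3181) + 2168) - 18786) = √((-10188 + 2168) - 18786) = √(-8020 - 18786) = √(-26806) = I*√26806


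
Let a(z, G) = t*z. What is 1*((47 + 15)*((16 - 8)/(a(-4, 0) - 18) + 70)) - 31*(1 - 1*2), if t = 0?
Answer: 39091/9 ≈ 4343.4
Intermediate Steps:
a(z, G) = 0 (a(z, G) = 0*z = 0)
1*((47 + 15)*((16 - 8)/(a(-4, 0) - 18) + 70)) - 31*(1 - 1*2) = 1*((47 + 15)*((16 - 8)/(0 - 18) + 70)) - 31*(1 - 1*2) = 1*(62*(8/(-18) + 70)) - 31*(1 - 2) = 1*(62*(8*(-1/18) + 70)) - 31*(-1) = 1*(62*(-4/9 + 70)) + 31 = 1*(62*(626/9)) + 31 = 1*(38812/9) + 31 = 38812/9 + 31 = 39091/9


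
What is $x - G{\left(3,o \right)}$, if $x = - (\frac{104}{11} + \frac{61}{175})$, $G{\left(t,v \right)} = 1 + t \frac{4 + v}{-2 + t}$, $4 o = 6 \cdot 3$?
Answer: $- \frac{139767}{3850} \approx -36.303$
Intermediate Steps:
$o = \frac{9}{2}$ ($o = \frac{6 \cdot 3}{4} = \frac{1}{4} \cdot 18 = \frac{9}{2} \approx 4.5$)
$G{\left(t,v \right)} = 1 + \frac{t \left(4 + v\right)}{-2 + t}$ ($G{\left(t,v \right)} = 1 + t \frac{4 + v}{-2 + t} = 1 + \frac{t \left(4 + v\right)}{-2 + t}$)
$x = - \frac{18871}{1925}$ ($x = - (104 \cdot \frac{1}{11} + 61 \cdot \frac{1}{175}) = - (\frac{104}{11} + \frac{61}{175}) = \left(-1\right) \frac{18871}{1925} = - \frac{18871}{1925} \approx -9.8031$)
$x - G{\left(3,o \right)} = - \frac{18871}{1925} - \frac{-2 + 5 \cdot 3 + 3 \cdot \frac{9}{2}}{-2 + 3} = - \frac{18871}{1925} - \frac{-2 + 15 + \frac{27}{2}}{1} = - \frac{18871}{1925} - 1 \cdot \frac{53}{2} = - \frac{18871}{1925} - \frac{53}{2} = - \frac{139767}{3850}$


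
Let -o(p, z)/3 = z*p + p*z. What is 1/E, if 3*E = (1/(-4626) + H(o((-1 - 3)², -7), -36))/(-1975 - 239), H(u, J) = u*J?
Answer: 30725892/111912193 ≈ 0.27455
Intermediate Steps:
o(p, z) = -6*p*z (o(p, z) = -3*(z*p + p*z) = -3*(p*z + p*z) = -6*p*z)
H(u, J) = J*u
E = 111912193/30725892 (E = ((1/(-4626) - (-216)*(-1 - 3)²*(-7))/(-1975 - 239))/3 = ((-1/4626 - (-216)*(-4)²*(-7))/(-2214))/3 = ((-1/4626 - (-216)*16*(-7))*(-1/2214))/3 = ((-1/4626 - 36*672)*(-1/2214))/3 = ((-1/4626 - 24192)*(-1/2214))/3 = (-111912193/4626*(-1/2214))/3 = (⅓)*(111912193/10241964) = 111912193/30725892 ≈ 3.6423)
1/E = 1/(111912193/30725892) = 30725892/111912193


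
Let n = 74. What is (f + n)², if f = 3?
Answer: 5929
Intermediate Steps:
(f + n)² = (3 + 74)² = 77² = 5929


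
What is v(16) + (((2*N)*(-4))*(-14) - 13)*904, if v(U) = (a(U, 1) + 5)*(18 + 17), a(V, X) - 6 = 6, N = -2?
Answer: -213653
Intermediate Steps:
a(V, X) = 12 (a(V, X) = 6 + 6 = 12)
v(U) = 595 (v(U) = (12 + 5)*(18 + 17) = 17*35 = 595)
v(16) + (((2*N)*(-4))*(-14) - 13)*904 = 595 + (((2*(-2))*(-4))*(-14) - 13)*904 = 595 + (-4*(-4)*(-14) - 13)*904 = 595 + (16*(-14) - 13)*904 = 595 + (-224 - 13)*904 = 595 - 237*904 = 595 - 214248 = -213653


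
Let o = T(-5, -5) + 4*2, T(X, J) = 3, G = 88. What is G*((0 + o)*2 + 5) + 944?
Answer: 3320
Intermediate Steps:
o = 11 (o = 3 + 4*2 = 3 + 8 = 11)
G*((0 + o)*2 + 5) + 944 = 88*((0 + 11)*2 + 5) + 944 = 88*(11*2 + 5) + 944 = 88*(22 + 5) + 944 = 88*27 + 944 = 2376 + 944 = 3320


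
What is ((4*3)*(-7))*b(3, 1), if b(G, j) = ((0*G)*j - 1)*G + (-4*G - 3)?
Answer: 1512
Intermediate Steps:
b(G, j) = -3 - 5*G (b(G, j) = (0*j - 1)*G + (-3 - 4*G) = (0 - 1)*G + (-3 - 4*G) = -G + (-3 - 4*G) = -3 - 5*G)
((4*3)*(-7))*b(3, 1) = ((4*3)*(-7))*(-3 - 5*3) = (12*(-7))*(-3 - 15) = -84*(-18) = 1512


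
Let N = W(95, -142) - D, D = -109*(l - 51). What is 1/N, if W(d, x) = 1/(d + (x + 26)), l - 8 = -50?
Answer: -21/212878 ≈ -9.8648e-5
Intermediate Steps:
l = -42 (l = 8 - 50 = -42)
D = 10137 (D = -109*(-42 - 51) = -109*(-93) = 10137)
W(d, x) = 1/(26 + d + x) (W(d, x) = 1/(d + (26 + x)) = 1/(26 + d + x))
N = -212878/21 (N = 1/(26 + 95 - 142) - 1*10137 = 1/(-21) - 10137 = -1/21 - 10137 = -212878/21 ≈ -10137.)
1/N = 1/(-212878/21) = -21/212878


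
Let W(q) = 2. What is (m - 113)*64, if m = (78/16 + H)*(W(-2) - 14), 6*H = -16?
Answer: -8928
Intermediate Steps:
H = -8/3 (H = (⅙)*(-16) = -8/3 ≈ -2.6667)
m = -53/2 (m = (78/16 - 8/3)*(2 - 14) = (78*(1/16) - 8/3)*(-12) = (39/8 - 8/3)*(-12) = (53/24)*(-12) = -53/2 ≈ -26.500)
(m - 113)*64 = (-53/2 - 113)*64 = -279/2*64 = -8928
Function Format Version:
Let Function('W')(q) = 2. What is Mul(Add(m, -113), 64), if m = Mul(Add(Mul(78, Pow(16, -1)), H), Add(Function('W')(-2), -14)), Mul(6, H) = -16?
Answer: -8928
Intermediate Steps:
H = Rational(-8, 3) (H = Mul(Rational(1, 6), -16) = Rational(-8, 3) ≈ -2.6667)
m = Rational(-53, 2) (m = Mul(Add(Mul(78, Pow(16, -1)), Rational(-8, 3)), Add(2, -14)) = Mul(Add(Mul(78, Rational(1, 16)), Rational(-8, 3)), -12) = Mul(Add(Rational(39, 8), Rational(-8, 3)), -12) = Mul(Rational(53, 24), -12) = Rational(-53, 2) ≈ -26.500)
Mul(Add(m, -113), 64) = Mul(Add(Rational(-53, 2), -113), 64) = Mul(Rational(-279, 2), 64) = -8928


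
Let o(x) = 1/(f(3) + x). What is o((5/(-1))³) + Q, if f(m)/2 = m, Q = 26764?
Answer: 3184915/119 ≈ 26764.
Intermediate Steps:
f(m) = 2*m
o(x) = 1/(6 + x) (o(x) = 1/(2*3 + x) = 1/(6 + x))
o((5/(-1))³) + Q = 1/(6 + (5/(-1))³) + 26764 = 1/(6 + (5*(-1))³) + 26764 = 1/(6 + (-5)³) + 26764 = 1/(6 - 125) + 26764 = 1/(-119) + 26764 = -1/119 + 26764 = 3184915/119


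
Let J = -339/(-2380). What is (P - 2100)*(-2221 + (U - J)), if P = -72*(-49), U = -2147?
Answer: -31188537/5 ≈ -6.2377e+6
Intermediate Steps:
J = 339/2380 (J = -339*(-1/2380) = 339/2380 ≈ 0.14244)
P = 3528
(P - 2100)*(-2221 + (U - J)) = (3528 - 2100)*(-2221 + (-2147 - 1*339/2380)) = 1428*(-2221 + (-2147 - 339/2380)) = 1428*(-2221 - 5110199/2380) = 1428*(-10396179/2380) = -31188537/5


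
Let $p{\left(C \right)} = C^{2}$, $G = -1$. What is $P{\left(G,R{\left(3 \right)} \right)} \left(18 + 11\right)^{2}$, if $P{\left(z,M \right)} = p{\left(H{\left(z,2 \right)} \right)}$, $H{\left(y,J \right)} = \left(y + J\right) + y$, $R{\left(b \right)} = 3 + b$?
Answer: $0$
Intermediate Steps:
$H{\left(y,J \right)} = J + 2 y$ ($H{\left(y,J \right)} = \left(J + y\right) + y = J + 2 y$)
$P{\left(z,M \right)} = \left(2 + 2 z\right)^{2}$
$P{\left(G,R{\left(3 \right)} \right)} \left(18 + 11\right)^{2} = 4 \left(1 - 1\right)^{2} \left(18 + 11\right)^{2} = 4 \cdot 0^{2} \cdot 29^{2} = 4 \cdot 0 \cdot 841 = 0 \cdot 841 = 0$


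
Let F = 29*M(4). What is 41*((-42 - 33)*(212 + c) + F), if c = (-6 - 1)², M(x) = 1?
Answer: -801386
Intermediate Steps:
c = 49 (c = (-7)² = 49)
F = 29 (F = 29*1 = 29)
41*((-42 - 33)*(212 + c) + F) = 41*((-42 - 33)*(212 + 49) + 29) = 41*(-75*261 + 29) = 41*(-19575 + 29) = 41*(-19546) = -801386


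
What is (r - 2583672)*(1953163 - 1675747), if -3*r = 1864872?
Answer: -889200395136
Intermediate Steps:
r = -621624 (r = -⅓*1864872 = -621624)
(r - 2583672)*(1953163 - 1675747) = (-621624 - 2583672)*(1953163 - 1675747) = -3205296*277416 = -889200395136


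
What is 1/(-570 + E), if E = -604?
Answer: -1/1174 ≈ -0.00085179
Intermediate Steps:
1/(-570 + E) = 1/(-570 - 604) = 1/(-1174) = -1/1174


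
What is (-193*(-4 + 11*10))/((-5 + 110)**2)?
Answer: -20458/11025 ≈ -1.8556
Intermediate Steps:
(-193*(-4 + 11*10))/((-5 + 110)**2) = (-193*(-4 + 110))/(105**2) = -193*106/11025 = -20458*1/11025 = -20458/11025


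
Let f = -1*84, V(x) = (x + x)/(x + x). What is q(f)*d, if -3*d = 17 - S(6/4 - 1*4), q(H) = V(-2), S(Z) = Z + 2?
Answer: -35/6 ≈ -5.8333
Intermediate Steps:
V(x) = 1 (V(x) = (2*x)/((2*x)) = (2*x)*(1/(2*x)) = 1)
S(Z) = 2 + Z
f = -84
q(H) = 1
d = -35/6 (d = -(17 - (2 + (6/4 - 1*4)))/3 = -(17 - (2 + (6*(1/4) - 4)))/3 = -(17 - (2 + (3/2 - 4)))/3 = -(17 - (2 - 5/2))/3 = -(17 - 1*(-1/2))/3 = -(17 + 1/2)/3 = -1/3*35/2 = -35/6 ≈ -5.8333)
q(f)*d = 1*(-35/6) = -35/6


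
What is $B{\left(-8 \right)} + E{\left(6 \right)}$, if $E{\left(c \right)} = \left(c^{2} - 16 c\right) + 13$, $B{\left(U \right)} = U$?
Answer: $-55$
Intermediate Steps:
$E{\left(c \right)} = 13 + c^{2} - 16 c$
$B{\left(-8 \right)} + E{\left(6 \right)} = -8 + \left(13 + 6^{2} - 96\right) = -8 + \left(13 + 36 - 96\right) = -8 - 47 = -55$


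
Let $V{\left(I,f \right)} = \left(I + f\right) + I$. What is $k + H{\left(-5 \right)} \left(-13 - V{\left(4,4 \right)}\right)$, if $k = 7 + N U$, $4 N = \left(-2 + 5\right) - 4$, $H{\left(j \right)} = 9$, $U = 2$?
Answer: $- \frac{437}{2} \approx -218.5$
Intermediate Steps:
$V{\left(I,f \right)} = f + 2 I$
$N = - \frac{1}{4}$ ($N = \frac{\left(-2 + 5\right) - 4}{4} = \frac{3 - 4}{4} = \frac{1}{4} \left(-1\right) = - \frac{1}{4} \approx -0.25$)
$k = \frac{13}{2}$ ($k = 7 - \frac{1}{2} = \frac{13}{2} \approx 6.5$)
$k + H{\left(-5 \right)} \left(-13 - V{\left(4,4 \right)}\right) = \frac{13}{2} + 9 \left(-13 - \left(4 + 2 \cdot 4\right)\right) = \frac{13}{2} + 9 \left(-13 - \left(4 + 8\right)\right) = \frac{13}{2} + 9 \left(-13 - 12\right) = \frac{13}{2} + 9 \left(-25\right) = \frac{13}{2} - 225 = - \frac{437}{2}$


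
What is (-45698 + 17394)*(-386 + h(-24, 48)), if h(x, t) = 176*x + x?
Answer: 131160736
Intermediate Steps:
h(x, t) = 177*x
(-45698 + 17394)*(-386 + h(-24, 48)) = (-45698 + 17394)*(-386 + 177*(-24)) = -28304*(-386 - 4248) = -28304*(-4634) = 131160736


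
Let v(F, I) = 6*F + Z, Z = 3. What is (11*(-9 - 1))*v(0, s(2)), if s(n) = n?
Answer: -330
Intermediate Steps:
v(F, I) = 3 + 6*F (v(F, I) = 6*F + 3 = 3 + 6*F)
(11*(-9 - 1))*v(0, s(2)) = (11*(-9 - 1))*(3 + 6*0) = (11*(-10))*(3 + 0) = -110*3 = -330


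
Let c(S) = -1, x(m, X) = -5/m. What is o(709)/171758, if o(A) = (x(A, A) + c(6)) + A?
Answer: 501967/121776422 ≈ 0.0041220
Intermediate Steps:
o(A) = -1 + A - 5/A (o(A) = (-5/A - 1) + A = (-1 - 5/A) + A = -1 + A - 5/A)
o(709)/171758 = (-1 + 709 - 5/709)/171758 = (-1 + 709 - 5*1/709)*(1/171758) = (-1 + 709 - 5/709)*(1/171758) = (501967/709)*(1/171758) = 501967/121776422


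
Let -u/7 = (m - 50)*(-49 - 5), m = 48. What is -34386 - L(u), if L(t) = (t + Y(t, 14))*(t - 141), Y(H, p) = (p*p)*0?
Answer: -712518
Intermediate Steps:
u = -756 (u = -7*(48 - 50)*(-49 - 5) = -(-14)*(-54) = -7*108 = -756)
Y(H, p) = 0 (Y(H, p) = p²*0 = 0)
L(t) = t*(-141 + t) (L(t) = (t + 0)*(t - 141) = t*(-141 + t))
-34386 - L(u) = -34386 - (-756)*(-141 - 756) = -34386 - (-756)*(-897) = -34386 - 1*678132 = -34386 - 678132 = -712518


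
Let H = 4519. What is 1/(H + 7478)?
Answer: 1/11997 ≈ 8.3354e-5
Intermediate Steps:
1/(H + 7478) = 1/(4519 + 7478) = 1/11997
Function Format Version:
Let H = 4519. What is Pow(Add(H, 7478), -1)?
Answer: Rational(1, 11997) ≈ 8.3354e-5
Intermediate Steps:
Pow(Add(H, 7478), -1) = Pow(Add(4519, 7478), -1) = Pow(11997, -1) = Rational(1, 11997)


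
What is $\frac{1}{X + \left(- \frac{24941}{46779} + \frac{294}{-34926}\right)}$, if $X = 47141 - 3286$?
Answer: $\frac{272300559}{11941593541213} \approx 2.2803 \cdot 10^{-5}$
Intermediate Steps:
$X = 43855$ ($X = 47141 - 3286 = 43855$)
$\frac{1}{X + \left(- \frac{24941}{46779} + \frac{294}{-34926}\right)} = \frac{1}{43855 + \left(- \frac{24941}{46779} + \frac{294}{-34926}\right)} = \frac{1}{43855 + \left(\left(-24941\right) \frac{1}{46779} + 294 \left(- \frac{1}{34926}\right)\right)} = \frac{1}{43855 - \frac{147473732}{272300559}} = \frac{1}{\frac{11941593541213}{272300559}} = \frac{272300559}{11941593541213}$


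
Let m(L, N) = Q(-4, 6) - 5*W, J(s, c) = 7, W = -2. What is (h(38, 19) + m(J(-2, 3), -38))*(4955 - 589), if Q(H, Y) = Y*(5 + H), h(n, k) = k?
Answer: 152810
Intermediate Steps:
m(L, N) = 16 (m(L, N) = 6*(5 - 4) - 5*(-2) = 6*1 + 10 = 6 + 10 = 16)
(h(38, 19) + m(J(-2, 3), -38))*(4955 - 589) = (19 + 16)*(4955 - 589) = 35*4366 = 152810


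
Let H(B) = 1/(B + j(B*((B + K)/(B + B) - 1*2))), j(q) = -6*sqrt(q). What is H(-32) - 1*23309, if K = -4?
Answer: -1841407/79 - 3*sqrt(46)/316 ≈ -23309.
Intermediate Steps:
H(B) = 1/(B - 6*sqrt(B*(-2 + (-4 + B)/(2*B)))) (H(B) = 1/(B - 6*sqrt(B*((B - 4)/(B + B) - 1*2))) = 1/(B - 6*sqrt(B*((-4 + B)/((2*B)) - 2))) = 1/(B - 6*sqrt(B*((-4 + B)*(1/(2*B)) - 2))) = 1/(B - 6*sqrt(B*((-4 + B)/(2*B) - 2))) = 1/(B - 6*sqrt(B*(-2 + (-4 + B)/(2*B)))))
H(-32) - 1*23309 = 1/(-32 - 3*sqrt(2)*sqrt(-4 - 3*(-32))) - 1*23309 = 1/(-32 - 3*sqrt(2)*sqrt(-4 + 96)) - 23309 = 1/(-32 - 3*sqrt(2)*sqrt(92)) - 23309 = 1/(-32 - 3*sqrt(2)*2*sqrt(23)) - 23309 = 1/(-32 - 6*sqrt(46)) - 23309 = -23309 + 1/(-32 - 6*sqrt(46))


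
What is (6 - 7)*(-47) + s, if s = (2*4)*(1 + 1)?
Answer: 63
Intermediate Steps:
s = 16 (s = 8*2 = 16)
(6 - 7)*(-47) + s = (6 - 7)*(-47) + 16 = -1*(-47) + 16 = 47 + 16 = 63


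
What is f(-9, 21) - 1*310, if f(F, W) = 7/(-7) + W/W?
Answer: -310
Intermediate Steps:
f(F, W) = 0 (f(F, W) = 7*(-⅐) + 1 = -1 + 1 = 0)
f(-9, 21) - 1*310 = 0 - 1*310 = 0 - 310 = -310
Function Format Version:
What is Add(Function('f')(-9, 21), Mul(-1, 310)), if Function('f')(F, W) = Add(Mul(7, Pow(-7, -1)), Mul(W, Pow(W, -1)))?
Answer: -310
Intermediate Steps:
Function('f')(F, W) = 0 (Function('f')(F, W) = Add(Mul(7, Rational(-1, 7)), 1) = Add(-1, 1) = 0)
Add(Function('f')(-9, 21), Mul(-1, 310)) = Add(0, Mul(-1, 310)) = Add(0, -310) = -310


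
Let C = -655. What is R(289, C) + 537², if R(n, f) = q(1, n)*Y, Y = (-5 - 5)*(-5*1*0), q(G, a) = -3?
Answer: 288369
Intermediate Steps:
Y = 0 (Y = -(-50)*0 = -10*0 = 0)
R(n, f) = 0 (R(n, f) = -3*0 = 0)
R(289, C) + 537² = 0 + 537² = 0 + 288369 = 288369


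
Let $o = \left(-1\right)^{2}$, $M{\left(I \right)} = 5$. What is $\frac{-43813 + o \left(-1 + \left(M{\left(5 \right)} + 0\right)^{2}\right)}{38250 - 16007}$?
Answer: $- \frac{43789}{22243} \approx -1.9687$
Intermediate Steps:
$o = 1$
$\frac{-43813 + o \left(-1 + \left(M{\left(5 \right)} + 0\right)^{2}\right)}{38250 - 16007} = \frac{-43813 + 1 \left(-1 + \left(5 + 0\right)^{2}\right)}{38250 - 16007} = \frac{-43813 + 1 \left(-1 + 5^{2}\right)}{22243} = \left(-43813 + 1 \left(-1 + 25\right)\right) \frac{1}{22243} = \left(-43813 + 1 \cdot 24\right) \frac{1}{22243} = \left(-43813 + 24\right) \frac{1}{22243} = \left(-43789\right) \frac{1}{22243} = - \frac{43789}{22243}$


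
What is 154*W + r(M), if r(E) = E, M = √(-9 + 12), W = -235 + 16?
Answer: -33726 + √3 ≈ -33724.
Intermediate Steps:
W = -219
M = √3 ≈ 1.7320
154*W + r(M) = 154*(-219) + √3 = -33726 + √3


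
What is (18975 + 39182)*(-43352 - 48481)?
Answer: -5340731781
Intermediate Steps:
(18975 + 39182)*(-43352 - 48481) = 58157*(-91833) = -5340731781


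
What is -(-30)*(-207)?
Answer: -6210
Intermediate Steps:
-(-30)*(-207) = -1*6210 = -6210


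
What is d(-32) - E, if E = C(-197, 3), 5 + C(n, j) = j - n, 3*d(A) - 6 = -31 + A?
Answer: -214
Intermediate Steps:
d(A) = -25/3 + A/3 (d(A) = 2 + (-31 + A)/3 = 2 + (-31/3 + A/3) = -25/3 + A/3)
C(n, j) = -5 + j - n (C(n, j) = -5 + (j - n) = -5 + j - n)
E = 195 (E = -5 + 3 - 1*(-197) = -5 + 3 + 197 = 195)
d(-32) - E = (-25/3 + (1/3)*(-32)) - 1*195 = (-25/3 - 32/3) - 195 = -19 - 195 = -214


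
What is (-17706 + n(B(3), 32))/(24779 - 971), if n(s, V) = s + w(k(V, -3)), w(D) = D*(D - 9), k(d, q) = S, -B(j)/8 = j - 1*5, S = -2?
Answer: -4417/5952 ≈ -0.74210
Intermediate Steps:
B(j) = 40 - 8*j (B(j) = -8*(j - 1*5) = -8*(j - 5) = -8*(-5 + j) = 40 - 8*j)
k(d, q) = -2
w(D) = D*(-9 + D)
n(s, V) = 22 + s (n(s, V) = s - 2*(-9 - 2) = s - 2*(-11) = s + 22 = 22 + s)
(-17706 + n(B(3), 32))/(24779 - 971) = (-17706 + (22 + (40 - 8*3)))/(24779 - 971) = (-17706 + (22 + (40 - 24)))/23808 = (-17706 + (22 + 16))*(1/23808) = (-17706 + 38)*(1/23808) = -17668*1/23808 = -4417/5952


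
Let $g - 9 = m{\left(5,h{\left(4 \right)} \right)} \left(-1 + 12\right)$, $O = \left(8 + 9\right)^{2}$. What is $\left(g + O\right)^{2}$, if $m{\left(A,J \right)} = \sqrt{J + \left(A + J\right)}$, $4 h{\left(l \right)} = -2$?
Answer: $102400$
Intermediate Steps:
$h{\left(l \right)} = - \frac{1}{2}$ ($h{\left(l \right)} = \frac{1}{4} \left(-2\right) = - \frac{1}{2}$)
$m{\left(A,J \right)} = \sqrt{A + 2 J}$
$O = 289$ ($O = 17^{2} = 289$)
$g = 31$ ($g = 9 + \sqrt{5 + 2 \left(- \frac{1}{2}\right)} \left(-1 + 12\right) = 9 + \sqrt{5 - 1} \cdot 11 = 9 + \sqrt{4} \cdot 11 = 9 + 2 \cdot 11 = 9 + 22 = 31$)
$\left(g + O\right)^{2} = \left(31 + 289\right)^{2} = 320^{2} = 102400$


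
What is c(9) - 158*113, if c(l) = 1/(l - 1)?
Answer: -142831/8 ≈ -17854.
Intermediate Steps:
c(l) = 1/(-1 + l)
c(9) - 158*113 = 1/(-1 + 9) - 158*113 = 1/8 - 17854 = ⅛ - 17854 = -142831/8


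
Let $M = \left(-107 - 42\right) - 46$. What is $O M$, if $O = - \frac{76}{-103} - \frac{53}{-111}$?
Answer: $- \frac{903175}{3811} \approx -236.99$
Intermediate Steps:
$M = -195$ ($M = -149 - 46 = -195$)
$O = \frac{13895}{11433}$ ($O = \left(-76\right) \left(- \frac{1}{103}\right) - - \frac{53}{111} = \frac{76}{103} + \frac{53}{111} = \frac{13895}{11433} \approx 1.2153$)
$O M = \frac{13895}{11433} \left(-195\right) = - \frac{903175}{3811}$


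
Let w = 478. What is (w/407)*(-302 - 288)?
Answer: -282020/407 ≈ -692.92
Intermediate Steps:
(w/407)*(-302 - 288) = (478/407)*(-302 - 288) = (478*(1/407))*(-590) = (478/407)*(-590) = -282020/407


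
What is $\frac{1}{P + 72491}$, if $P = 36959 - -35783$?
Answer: $\frac{1}{145233} \approx 6.8855 \cdot 10^{-6}$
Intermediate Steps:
$P = 72742$ ($P = 36959 + 35783 = 72742$)
$\frac{1}{P + 72491} = \frac{1}{72742 + 72491} = \frac{1}{145233}$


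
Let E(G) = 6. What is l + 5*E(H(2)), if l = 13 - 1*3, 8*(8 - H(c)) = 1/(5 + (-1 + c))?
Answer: 40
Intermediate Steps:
H(c) = 8 - 1/(8*(4 + c)) (H(c) = 8 - 1/(8*(5 + (-1 + c))) = 8 - 1/(8*(4 + c)))
l = 10 (l = 13 - 3 = 10)
l + 5*E(H(2)) = 10 + 5*6 = 10 + 30 = 40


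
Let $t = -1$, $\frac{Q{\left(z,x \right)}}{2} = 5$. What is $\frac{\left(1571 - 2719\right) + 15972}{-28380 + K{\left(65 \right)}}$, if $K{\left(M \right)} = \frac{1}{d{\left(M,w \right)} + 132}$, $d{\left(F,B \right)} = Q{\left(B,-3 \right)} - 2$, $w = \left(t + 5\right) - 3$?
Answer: $- \frac{2075360}{3973199} \approx -0.52234$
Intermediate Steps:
$Q{\left(z,x \right)} = 10$ ($Q{\left(z,x \right)} = 2 \cdot 5 = 10$)
$w = 1$ ($w = \left(-1 + 5\right) - 3 = 4 - 3 = 1$)
$d{\left(F,B \right)} = 8$ ($d{\left(F,B \right)} = 10 - 2 = 8$)
$K{\left(M \right)} = \frac{1}{140}$ ($K{\left(M \right)} = \frac{1}{8 + 132} = \frac{1}{140}$)
$\frac{\left(1571 - 2719\right) + 15972}{-28380 + K{\left(65 \right)}} = \frac{\left(1571 - 2719\right) + 15972}{-28380 + \frac{1}{140}} = \frac{-1148 + 15972}{- \frac{3973199}{140}} = 14824 \left(- \frac{140}{3973199}\right) = - \frac{2075360}{3973199}$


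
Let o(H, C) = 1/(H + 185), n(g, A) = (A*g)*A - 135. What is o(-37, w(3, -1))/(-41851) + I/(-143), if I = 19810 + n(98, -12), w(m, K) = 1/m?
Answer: -16098070863/68133428 ≈ -236.27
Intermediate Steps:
n(g, A) = -135 + g*A² (n(g, A) = g*A² - 135 = -135 + g*A²)
o(H, C) = 1/(185 + H)
I = 33787 (I = 19810 + (-135 + 98*(-12)²) = 19810 + (-135 + 98*144) = 19810 + (-135 + 14112) = 19810 + 13977 = 33787)
o(-37, w(3, -1))/(-41851) + I/(-143) = 1/((185 - 37)*(-41851)) + 33787/(-143) = -1/41851/148 + 33787*(-1/143) = (1/148)*(-1/41851) - 2599/11 = -1/6193948 - 2599/11 = -16098070863/68133428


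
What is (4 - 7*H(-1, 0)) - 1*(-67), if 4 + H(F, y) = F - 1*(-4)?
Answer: 78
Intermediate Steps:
H(F, y) = F (H(F, y) = -4 + (F - 1*(-4)) = -4 + (F + 4) = -4 + (4 + F) = F)
(4 - 7*H(-1, 0)) - 1*(-67) = (4 - 7*(-1)) - 1*(-67) = (4 + 7) + 67 = 11 + 67 = 78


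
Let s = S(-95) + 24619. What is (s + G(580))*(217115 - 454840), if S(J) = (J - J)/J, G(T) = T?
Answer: -5990432275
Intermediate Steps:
S(J) = 0 (S(J) = 0/J = 0)
s = 24619 (s = 0 + 24619 = 24619)
(s + G(580))*(217115 - 454840) = (24619 + 580)*(217115 - 454840) = 25199*(-237725) = -5990432275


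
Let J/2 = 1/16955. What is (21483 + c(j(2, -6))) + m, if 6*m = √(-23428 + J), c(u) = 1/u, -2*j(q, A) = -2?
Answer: 21484 + I*√6734894567790/101730 ≈ 21484.0 + 25.51*I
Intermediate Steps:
j(q, A) = 1 (j(q, A) = -½*(-2) = 1)
J = 2/16955 ≈ 0.00011796
m = I*√6734894567790/101730 (m = √(-23428 + 2/16955)/6 = √(-397221738/16955)/6 = (I*√6734894567790/16955)/6 = I*√6734894567790/101730 ≈ 25.51*I)
(21483 + c(j(2, -6))) + m = (21483 + 1/1) + I*√6734894567790/101730 = (21483 + 1) + I*√6734894567790/101730 = 21484 + I*√6734894567790/101730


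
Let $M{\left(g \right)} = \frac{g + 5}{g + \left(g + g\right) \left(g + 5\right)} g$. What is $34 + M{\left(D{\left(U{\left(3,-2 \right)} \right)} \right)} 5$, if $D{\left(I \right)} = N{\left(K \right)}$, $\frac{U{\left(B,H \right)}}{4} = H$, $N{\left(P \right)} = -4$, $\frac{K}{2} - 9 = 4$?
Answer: $\frac{107}{3} \approx 35.667$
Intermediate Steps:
$K = 26$ ($K = 18 + 2 \cdot 4 = 18 + 8 = 26$)
$U{\left(B,H \right)} = 4 H$
$D{\left(I \right)} = -4$
$M{\left(g \right)} = \frac{g \left(5 + g\right)}{g + 2 g \left(5 + g\right)}$ ($M{\left(g \right)} = \frac{5 + g}{g + 2 g \left(5 + g\right)} g = \frac{g \left(5 + g\right)}{g + 2 g \left(5 + g\right)}$)
$34 + M{\left(D{\left(U{\left(3,-2 \right)} \right)} \right)} 5 = 34 + \frac{5 - 4}{11 + 2 \left(-4\right)} 5 = 34 + \frac{1}{11 - 8} \cdot 1 \cdot 5 = 34 + \frac{1}{3} \cdot 1 \cdot 5 = 34 + \frac{1}{3} \cdot 5 = 34 + \frac{5}{3} = \frac{107}{3}$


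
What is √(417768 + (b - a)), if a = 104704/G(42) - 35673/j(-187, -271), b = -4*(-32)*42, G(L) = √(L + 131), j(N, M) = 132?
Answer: √(50689460353 - 72455168*√173)/346 ≈ 644.56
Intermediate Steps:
G(L) = √(131 + L)
b = 5376 (b = 128*42 = 5376)
a = -1081/4 + 104704*√173/173 (a = 104704/(√(131 + 42)) - 35673/132 = 104704/(√173) - 35673*1/132 = 104704*(√173/173) - 1081/4 = 104704*√173/173 - 1081/4 = -1081/4 + 104704*√173/173 ≈ 7690.3)
√(417768 + (b - a)) = √(417768 + (5376 - (-1081/4 + 104704*√173/173))) = √(417768 + (5376 + (1081/4 - 104704*√173/173))) = √(417768 + (22585/4 - 104704*√173/173)) = √(1693657/4 - 104704*√173/173)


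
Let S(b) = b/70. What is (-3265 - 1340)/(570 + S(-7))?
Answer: -46050/5699 ≈ -8.0804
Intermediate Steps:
S(b) = b/70 (S(b) = b*(1/70) = b/70)
(-3265 - 1340)/(570 + S(-7)) = (-3265 - 1340)/(570 + (1/70)*(-7)) = -4605/(570 - ⅒) = -4605/5699/10 = -4605*10/5699 = -46050/5699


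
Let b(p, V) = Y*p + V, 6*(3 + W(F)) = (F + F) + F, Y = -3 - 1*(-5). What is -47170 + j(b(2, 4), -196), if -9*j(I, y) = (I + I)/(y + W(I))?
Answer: -82783334/1755 ≈ -47170.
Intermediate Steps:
Y = 2 (Y = -3 + 5 = 2)
W(F) = -3 + F/2 (W(F) = -3 + ((F + F) + F)/6 = -3 + (2*F + F)/6 = -3 + (3*F)/6 = -3 + F/2)
b(p, V) = V + 2*p (b(p, V) = 2*p + V = V + 2*p)
j(I, y) = -2*I/(9*(-3 + y + I/2)) (j(I, y) = -(I + I)/(9*(y + (-3 + I/2))) = -2*I/(9*(-3 + y + I/2)))
-47170 + j(b(2, 4), -196) = -47170 - 4*(4 + 2*2)/(-54 + 9*(4 + 2*2) + 18*(-196)) = -47170 - 4*(4 + 4)/(-54 + 9*(4 + 4) - 3528) = -47170 - 4*8/(-54 + 9*8 - 3528) = -47170 - 4*8/(-54 + 72 - 3528) = -47170 - 4*8/(-3510) = -47170 - 4*8*(-1/3510) = -47170 + 16/1755 = -82783334/1755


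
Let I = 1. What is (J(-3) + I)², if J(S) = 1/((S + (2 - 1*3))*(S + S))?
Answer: 625/576 ≈ 1.0851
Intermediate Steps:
J(S) = 1/(2*S*(-1 + S)) (J(S) = 1/((S + (2 - 3))*(2*S)) = 1/((S - 1)*(2*S)) = 1/((-1 + S)*(2*S)) = 1/(2*S*(-1 + S)))
(J(-3) + I)² = ((½)/(-3*(-1 - 3)) + 1)² = ((½)*(-⅓)/(-4) + 1)² = ((½)*(-⅓)*(-¼) + 1)² = (1/24 + 1)² = (25/24)² = 625/576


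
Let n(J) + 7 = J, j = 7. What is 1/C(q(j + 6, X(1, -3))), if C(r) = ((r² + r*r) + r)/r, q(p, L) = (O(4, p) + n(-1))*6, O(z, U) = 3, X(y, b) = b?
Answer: -1/59 ≈ -0.016949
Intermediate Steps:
n(J) = -7 + J
q(p, L) = -30 (q(p, L) = (3 + (-7 - 1))*6 = (3 - 8)*6 = -5*6 = -30)
C(r) = (r + 2*r²)/r (C(r) = ((r² + r²) + r)/r = (2*r² + r)/r = (r + 2*r²)/r)
1/C(q(j + 6, X(1, -3))) = 1/(1 + 2*(-30)) = 1/(1 - 60) = 1/(-59) = -1/59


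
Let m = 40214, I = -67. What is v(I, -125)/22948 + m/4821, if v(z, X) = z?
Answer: 922507865/110632308 ≈ 8.3385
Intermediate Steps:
v(I, -125)/22948 + m/4821 = -67/22948 + 40214/4821 = 922507865/110632308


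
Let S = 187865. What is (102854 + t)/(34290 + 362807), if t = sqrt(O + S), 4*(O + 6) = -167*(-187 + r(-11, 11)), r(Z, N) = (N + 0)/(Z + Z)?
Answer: 102854/397097 + sqrt(3130994)/1588388 ≈ 0.26013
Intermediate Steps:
r(Z, N) = N/(2*Z) (r(Z, N) = N/((2*Z)) = N*(1/(2*Z)) = N/(2*Z))
O = 62577/8 (O = -6 + (-167*(-187 + (1/2)*11/(-11)))/4 = -6 + (-167*(-187 + (1/2)*11*(-1/11)))/4 = -6 + (-167*(-187 - 1/2))/4 = -6 + (-167*(-375/2))/4 = -6 + (1/4)*(62625/2) = -6 + 62625/8 = 62577/8 ≈ 7822.1)
t = sqrt(3130994)/4 (t = sqrt(62577/8 + 187865) = sqrt(1565497/8) = sqrt(3130994)/4 ≈ 442.37)
(102854 + t)/(34290 + 362807) = (102854 + sqrt(3130994)/4)/(34290 + 362807) = (102854 + sqrt(3130994)/4)/397097 = (102854 + sqrt(3130994)/4)*(1/397097) = 102854/397097 + sqrt(3130994)/1588388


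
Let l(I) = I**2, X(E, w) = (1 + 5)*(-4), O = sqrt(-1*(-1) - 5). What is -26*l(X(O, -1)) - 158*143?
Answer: -37570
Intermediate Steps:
O = 2*I (O = sqrt(1 - 5) = sqrt(-4) = 2*I ≈ 2.0*I)
X(E, w) = -24 (X(E, w) = 6*(-4) = -24)
-26*l(X(O, -1)) - 158*143 = -26*(-24)**2 - 158*143 = -26*576 - 22594 = -14976 - 22594 = -37570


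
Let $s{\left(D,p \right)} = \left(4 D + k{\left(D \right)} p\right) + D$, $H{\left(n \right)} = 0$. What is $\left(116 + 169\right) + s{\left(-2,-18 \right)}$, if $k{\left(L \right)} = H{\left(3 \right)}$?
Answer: $275$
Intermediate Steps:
$k{\left(L \right)} = 0$
$s{\left(D,p \right)} = 5 D$ ($s{\left(D,p \right)} = \left(4 D + 0 p\right) + D = \left(4 D + 0\right) + D = 4 D + D = 5 D$)
$\left(116 + 169\right) + s{\left(-2,-18 \right)} = \left(116 + 169\right) + 5 \left(-2\right) = 285 - 10 = 275$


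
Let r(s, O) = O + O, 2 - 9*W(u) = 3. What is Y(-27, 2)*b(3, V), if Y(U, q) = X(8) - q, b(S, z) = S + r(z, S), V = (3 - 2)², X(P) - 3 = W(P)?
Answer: 8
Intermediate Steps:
W(u) = -⅑ (W(u) = 2/9 - ⅑*3 = 2/9 - ⅓ = -⅑)
X(P) = 26/9 (X(P) = 3 - ⅑ = 26/9)
r(s, O) = 2*O
V = 1 (V = 1² = 1)
b(S, z) = 3*S (b(S, z) = S + 2*S = 3*S)
Y(U, q) = 26/9 - q
Y(-27, 2)*b(3, V) = (26/9 - 1*2)*(3*3) = (26/9 - 2)*9 = (8/9)*9 = 8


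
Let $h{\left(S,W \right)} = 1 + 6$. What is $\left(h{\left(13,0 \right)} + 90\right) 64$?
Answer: $6208$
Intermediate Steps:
$h{\left(S,W \right)} = 7$
$\left(h{\left(13,0 \right)} + 90\right) 64 = \left(7 + 90\right) 64 = 97 \cdot 64 = 6208$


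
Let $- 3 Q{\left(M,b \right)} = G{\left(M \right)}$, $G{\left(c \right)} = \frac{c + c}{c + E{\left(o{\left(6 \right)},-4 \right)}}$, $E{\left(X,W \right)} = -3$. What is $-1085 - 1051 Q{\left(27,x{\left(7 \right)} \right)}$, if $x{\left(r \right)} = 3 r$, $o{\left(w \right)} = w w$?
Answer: $- \frac{1187}{4} \approx -296.75$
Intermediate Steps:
$o{\left(w \right)} = w^{2}$
$G{\left(c \right)} = \frac{2 c}{-3 + c}$ ($G{\left(c \right)} = \frac{c + c}{c - 3} = \frac{2 c}{-3 + c}$)
$Q{\left(M,b \right)} = - \frac{2 M}{3 \left(-3 + M\right)}$ ($Q{\left(M,b \right)} = - \frac{2 M \frac{1}{-3 + M}}{3} = - \frac{2 M}{3 \left(-3 + M\right)}$)
$-1085 - 1051 Q{\left(27,x{\left(7 \right)} \right)} = -1085 - 1051 \left(\left(-2\right) 27 \frac{1}{-9 + 3 \cdot 27}\right) = -1085 - 1051 \left(\left(-2\right) 27 \frac{1}{-9 + 81}\right) = -1085 - 1051 \left(\left(-2\right) 27 \cdot \frac{1}{72}\right) = -1085 - - \frac{3153}{4} = -1085 + \frac{3153}{4} = - \frac{1187}{4}$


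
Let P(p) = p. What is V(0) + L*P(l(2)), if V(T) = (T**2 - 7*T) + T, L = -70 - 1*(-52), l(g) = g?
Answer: -36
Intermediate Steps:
L = -18 (L = -70 + 52 = -18)
V(T) = T**2 - 6*T
V(0) + L*P(l(2)) = 0*(-6 + 0) - 18*2 = 0*(-6) - 36 = 0 - 36 = -36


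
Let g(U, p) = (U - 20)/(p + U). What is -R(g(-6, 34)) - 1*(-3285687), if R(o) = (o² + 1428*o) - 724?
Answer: 644396283/196 ≈ 3.2877e+6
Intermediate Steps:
g(U, p) = (-20 + U)/(U + p)
R(o) = -724 + o² + 1428*o
-R(g(-6, 34)) - 1*(-3285687) = -(-724 + ((-20 - 6)/(-6 + 34))² + 1428*((-20 - 6)/(-6 + 34))) - 1*(-3285687) = -(-724 + (-26/28)² + 1428*(-26/28)) + 3285687 = -(-724 + ((1/28)*(-26))² + 1428*((1/28)*(-26))) + 3285687 = -(-724 + (-13/14)² + 1428*(-13/14)) + 3285687 = -(-724 + 169/196 - 1326) + 3285687 = -1*(-401631/196) + 3285687 = 401631/196 + 3285687 = 644396283/196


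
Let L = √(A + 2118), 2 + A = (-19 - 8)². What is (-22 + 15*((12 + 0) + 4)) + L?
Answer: 218 + √2845 ≈ 271.34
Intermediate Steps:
A = 727 (A = -2 + (-19 - 8)² = -2 + (-27)² = -2 + 729 = 727)
L = √2845 (L = √(727 + 2118) = √2845 ≈ 53.339)
(-22 + 15*((12 + 0) + 4)) + L = (-22 + 15*((12 + 0) + 4)) + √2845 = (-22 + 15*(12 + 4)) + √2845 = (-22 + 15*16) + √2845 = (-22 + 240) + √2845 = 218 + √2845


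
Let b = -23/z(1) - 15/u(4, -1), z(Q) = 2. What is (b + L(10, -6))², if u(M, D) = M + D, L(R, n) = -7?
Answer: 2209/4 ≈ 552.25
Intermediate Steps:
u(M, D) = D + M
b = -33/2 (b = -23/2 - 15/(-1 + 4) = -23*½ - 15/3 = -23/2 - 15*⅓ = -23/2 - 5 = -33/2 ≈ -16.500)
(b + L(10, -6))² = (-33/2 - 7)² = (-47/2)² = 2209/4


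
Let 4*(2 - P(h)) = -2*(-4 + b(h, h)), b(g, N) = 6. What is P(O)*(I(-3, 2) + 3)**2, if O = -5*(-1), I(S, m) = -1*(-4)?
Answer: 147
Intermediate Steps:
I(S, m) = 4
O = 5
P(h) = 3 (P(h) = 2 - (-1)*(-4 + 6)/2 = 2 - (-1)*2/2 = 2 - 1/4*(-4) = 2 + 1 = 3)
P(O)*(I(-3, 2) + 3)**2 = 3*(4 + 3)**2 = 3*7**2 = 3*49 = 147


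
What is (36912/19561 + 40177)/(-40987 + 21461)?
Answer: -785939209/381948086 ≈ -2.0577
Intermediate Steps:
(36912/19561 + 40177)/(-40987 + 21461) = (36912*(1/19561) + 40177)/(-19526) = (36912/19561 + 40177)*(-1/19526) = (785939209/19561)*(-1/19526) = -785939209/381948086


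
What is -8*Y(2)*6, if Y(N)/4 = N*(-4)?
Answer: 1536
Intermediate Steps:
Y(N) = -16*N (Y(N) = 4*(N*(-4)) = 4*(-4*N) = -16*N)
-8*Y(2)*6 = -(-128)*2*6 = -8*(-32)*6 = 256*6 = 1536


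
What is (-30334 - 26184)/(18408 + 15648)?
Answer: -2569/1548 ≈ -1.6596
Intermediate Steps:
(-30334 - 26184)/(18408 + 15648) = -56518/34056 = -56518*1/34056 = -2569/1548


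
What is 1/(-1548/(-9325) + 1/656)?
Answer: 6117200/1024813 ≈ 5.9691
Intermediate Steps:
1/(-1548/(-9325) + 1/656) = 1/(-1548*(-1/9325) + 1/656) = 1/(1548/9325 + 1/656) = 1/(1024813/6117200) = 6117200/1024813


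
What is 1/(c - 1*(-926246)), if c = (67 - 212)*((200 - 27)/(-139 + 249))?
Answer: 22/20372395 ≈ 1.0799e-6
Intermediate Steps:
c = -5017/22 (c = -25085/110 = -145*173/110 = -5017/22 ≈ -228.05)
1/(c - 1*(-926246)) = 1/(-5017/22 - 1*(-926246)) = 1/(-5017/22 + 926246) = 1/(20372395/22) = 22/20372395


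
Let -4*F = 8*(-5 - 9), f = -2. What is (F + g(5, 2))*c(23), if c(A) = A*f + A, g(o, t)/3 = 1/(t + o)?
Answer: -4577/7 ≈ -653.86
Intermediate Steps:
F = 28 (F = -2*(-5 - 9) = -2*(-14) = -¼*(-112) = 28)
g(o, t) = 3/(o + t) (g(o, t) = 3/(t + o) = 3/(o + t))
c(A) = -A (c(A) = A*(-2) + A = -2*A + A = -A)
(F + g(5, 2))*c(23) = (28 + 3/(5 + 2))*(-1*23) = (28 + 3/7)*(-23) = (199/7)*(-23) = -4577/7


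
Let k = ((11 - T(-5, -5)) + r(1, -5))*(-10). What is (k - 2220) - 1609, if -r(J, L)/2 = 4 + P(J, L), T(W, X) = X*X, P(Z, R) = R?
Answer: -3709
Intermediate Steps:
T(W, X) = X²
r(J, L) = -8 - 2*L (r(J, L) = -2*(4 + L) = -8 - 2*L)
k = 120 (k = ((11 - 1*(-5)²) + (-8 - 2*(-5)))*(-10) = ((11 - 1*25) + (-8 + 10))*(-10) = ((11 - 25) + 2)*(-10) = (-14 + 2)*(-10) = -12*(-10) = 120)
(k - 2220) - 1609 = (120 - 2220) - 1609 = -2100 - 1609 = -3709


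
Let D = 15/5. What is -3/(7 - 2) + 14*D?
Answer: 207/5 ≈ 41.400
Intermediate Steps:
D = 3 (D = 15*(1/5) = 3)
-3/(7 - 2) + 14*D = -3/(7 - 2) + 14*3 = -3/5 + 42 = 207/5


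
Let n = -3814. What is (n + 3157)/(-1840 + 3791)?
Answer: -657/1951 ≈ -0.33675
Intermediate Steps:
(n + 3157)/(-1840 + 3791) = (-3814 + 3157)/(-1840 + 3791) = -657/1951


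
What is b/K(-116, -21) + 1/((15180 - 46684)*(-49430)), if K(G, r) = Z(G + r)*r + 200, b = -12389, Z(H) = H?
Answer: -19292680055003/4791635849440 ≈ -4.0263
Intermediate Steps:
K(G, r) = 200 + r*(G + r) (K(G, r) = (G + r)*r + 200 = r*(G + r) + 200 = 200 + r*(G + r))
b/K(-116, -21) + 1/((15180 - 46684)*(-49430)) = -12389/(200 - 21*(-116 - 21)) + 1/((15180 - 46684)*(-49430)) = -12389/(200 - 21*(-137)) - 1/49430/(-31504) = -12389/(200 + 2877) - 1/31504*(-1/49430) = -12389/3077 + 1/1557242720 = -19292680055003/4791635849440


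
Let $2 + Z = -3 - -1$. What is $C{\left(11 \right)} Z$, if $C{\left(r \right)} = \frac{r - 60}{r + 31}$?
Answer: $\frac{14}{3} \approx 4.6667$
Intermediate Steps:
$C{\left(r \right)} = \frac{-60 + r}{31 + r}$
$Z = -4$ ($Z = -2 - 2 = -4$)
$C{\left(11 \right)} Z = \frac{-60 + 11}{31 + 11} \left(-4\right) = \frac{1}{42} \left(-49\right) \left(-4\right) = \left(- \frac{7}{6}\right) \left(-4\right) = \frac{14}{3}$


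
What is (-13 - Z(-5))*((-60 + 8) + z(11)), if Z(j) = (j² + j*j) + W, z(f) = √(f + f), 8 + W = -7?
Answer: 2496 - 48*√22 ≈ 2270.9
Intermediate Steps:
W = -15 (W = -8 - 7 = -15)
z(f) = √2*√f (z(f) = √(2*f) = √2*√f)
Z(j) = -15 + 2*j² (Z(j) = (j² + j*j) - 15 = (j² + j²) - 15 = 2*j² - 15 = -15 + 2*j²)
(-13 - Z(-5))*((-60 + 8) + z(11)) = (-13 - (-15 + 2*(-5)²))*((-60 + 8) + √2*√11) = (-13 - (-15 + 2*25))*(-52 + √22) = (-13 - (-15 + 50))*(-52 + √22) = (-13 - 1*35)*(-52 + √22) = (-13 - 35)*(-52 + √22) = -48*(-52 + √22) = 2496 - 48*√22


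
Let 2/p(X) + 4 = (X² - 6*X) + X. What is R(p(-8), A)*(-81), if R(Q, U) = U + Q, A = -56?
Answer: 226719/50 ≈ 4534.4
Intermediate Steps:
p(X) = 2/(-4 + X² - 5*X) (p(X) = 2/(-4 + ((X² - 6*X) + X)) = 2/(-4 + (X² - 5*X)) = 2/(-4 + X² - 5*X))
R(Q, U) = Q + U
R(p(-8), A)*(-81) = (2/(-4 + (-8)² - 5*(-8)) - 56)*(-81) = (2/(-4 + 64 + 40) - 56)*(-81) = (2/100 - 56)*(-81) = (2*(1/100) - 56)*(-81) = (1/50 - 56)*(-81) = -2799/50*(-81) = 226719/50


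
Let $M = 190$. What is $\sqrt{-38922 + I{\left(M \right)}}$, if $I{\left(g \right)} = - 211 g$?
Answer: $2 i \sqrt{19753} \approx 281.09 i$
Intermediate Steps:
$\sqrt{-38922 + I{\left(M \right)}} = \sqrt{-38922 - 40090} = \sqrt{-79012} = 2 i \sqrt{19753}$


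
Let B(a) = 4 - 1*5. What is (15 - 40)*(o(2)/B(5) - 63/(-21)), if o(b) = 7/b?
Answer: 25/2 ≈ 12.500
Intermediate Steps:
B(a) = -1 (B(a) = 4 - 5 = -1)
(15 - 40)*(o(2)/B(5) - 63/(-21)) = (15 - 40)*((7/2)/(-1) - 63/(-21)) = -25*((7*(½))*(-1) - 63*(-1/21)) = -25*((7/2)*(-1) + 3) = -25*(-7/2 + 3) = -25*(-½) = 25/2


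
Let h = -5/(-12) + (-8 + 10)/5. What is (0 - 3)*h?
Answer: -49/20 ≈ -2.4500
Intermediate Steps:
h = 49/60 (h = -5*(-1/12) + 2*(1/5) = 5/12 + 2/5 = 49/60 ≈ 0.81667)
(0 - 3)*h = (0 - 3)*(49/60) = -3*49/60 = -49/20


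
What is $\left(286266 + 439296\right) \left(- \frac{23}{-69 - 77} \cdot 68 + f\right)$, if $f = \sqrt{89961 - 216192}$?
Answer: $\frac{567389484}{73} + 725562 i \sqrt{126231} \approx 7.7725 \cdot 10^{6} + 2.5778 \cdot 10^{8} i$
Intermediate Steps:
$f = i \sqrt{126231}$ ($f = \sqrt{-126231} = i \sqrt{126231} \approx 355.29 i$)
$\left(286266 + 439296\right) \left(- \frac{23}{-69 - 77} \cdot 68 + f\right) = \left(286266 + 439296\right) \left(- \frac{23}{-69 - 77} \cdot 68 + i \sqrt{126231}\right) = 725562 \left(- \frac{23}{-146} \cdot 68 + i \sqrt{126231}\right) = 725562 \left(\left(-23\right) \left(- \frac{1}{146}\right) 68 + i \sqrt{126231}\right) = 725562 \left(\frac{23}{146} \cdot 68 + i \sqrt{126231}\right) = 725562 \left(\frac{782}{73} + i \sqrt{126231}\right) = \frac{567389484}{73} + 725562 i \sqrt{126231}$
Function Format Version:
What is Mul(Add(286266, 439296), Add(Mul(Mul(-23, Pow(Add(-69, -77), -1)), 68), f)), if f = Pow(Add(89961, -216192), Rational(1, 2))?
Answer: Add(Rational(567389484, 73), Mul(725562, I, Pow(126231, Rational(1, 2)))) ≈ Add(7.7725e+6, Mul(2.5778e+8, I))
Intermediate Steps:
f = Mul(I, Pow(126231, Rational(1, 2))) (f = Pow(-126231, Rational(1, 2)) = Mul(I, Pow(126231, Rational(1, 2))) ≈ Mul(355.29, I))
Mul(Add(286266, 439296), Add(Mul(Mul(-23, Pow(Add(-69, -77), -1)), 68), f)) = Mul(Add(286266, 439296), Add(Mul(Mul(-23, Pow(Add(-69, -77), -1)), 68), Mul(I, Pow(126231, Rational(1, 2))))) = Mul(725562, Add(Mul(Mul(-23, Pow(-146, -1)), 68), Mul(I, Pow(126231, Rational(1, 2))))) = Mul(725562, Add(Mul(Mul(-23, Rational(-1, 146)), 68), Mul(I, Pow(126231, Rational(1, 2))))) = Mul(725562, Add(Mul(Rational(23, 146), 68), Mul(I, Pow(126231, Rational(1, 2))))) = Mul(725562, Add(Rational(782, 73), Mul(I, Pow(126231, Rational(1, 2))))) = Add(Rational(567389484, 73), Mul(725562, I, Pow(126231, Rational(1, 2))))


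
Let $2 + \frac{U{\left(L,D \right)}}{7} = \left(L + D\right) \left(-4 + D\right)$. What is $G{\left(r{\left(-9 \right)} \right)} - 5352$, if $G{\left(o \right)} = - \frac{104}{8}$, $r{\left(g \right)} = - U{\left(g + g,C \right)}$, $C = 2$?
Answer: $-5365$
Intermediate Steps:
$U{\left(L,D \right)} = -14 + 7 \left(-4 + D\right) \left(D + L\right)$ ($U{\left(L,D \right)} = -14 + 7 \left(L + D\right) \left(-4 + D\right) = -14 + 7 \left(D + L\right) \left(-4 + D\right) = -14 + 7 \left(-4 + D\right) \left(D + L\right)$)
$r{\left(g \right)} = 42 + 28 g$ ($r{\left(g \right)} = - (-14 - 56 - 28 \left(g + g\right) + 7 \cdot 2^{2} + 7 \cdot 2 \left(g + g\right)) = - (-14 - 56 - 28 \cdot 2 g + 7 \cdot 4 + 7 \cdot 2 \cdot 2 g) = - (-14 - 56 - 56 g + 28 + 28 g) = - (-42 - 28 g) = 42 + 28 g$)
$G{\left(o \right)} = -13$ ($G{\left(o \right)} = \left(-104\right) \frac{1}{8} = -13$)
$G{\left(r{\left(-9 \right)} \right)} - 5352 = -13 - 5352 = -5365$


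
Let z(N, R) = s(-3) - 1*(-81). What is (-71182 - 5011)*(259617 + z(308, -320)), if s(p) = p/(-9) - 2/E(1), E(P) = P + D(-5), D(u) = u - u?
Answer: -59361128177/3 ≈ -1.9787e+10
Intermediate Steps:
D(u) = 0
E(P) = P (E(P) = P + 0 = P)
s(p) = -2 - p/9 (s(p) = p/(-9) - 2/1 = p*(-⅑) - 2*1 = -p/9 - 2 = -2 - p/9)
z(N, R) = 238/3 (z(N, R) = (-2 - ⅑*(-3)) - 1*(-81) = (-2 + ⅓) + 81 = -5/3 + 81 = 238/3)
(-71182 - 5011)*(259617 + z(308, -320)) = (-71182 - 5011)*(259617 + 238/3) = -76193*779089/3 = -59361128177/3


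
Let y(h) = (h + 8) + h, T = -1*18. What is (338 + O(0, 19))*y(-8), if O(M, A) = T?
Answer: -2560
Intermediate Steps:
T = -18
O(M, A) = -18
y(h) = 8 + 2*h (y(h) = (8 + h) + h = 8 + 2*h)
(338 + O(0, 19))*y(-8) = (338 - 18)*(8 + 2*(-8)) = 320*(8 - 16) = 320*(-8) = -2560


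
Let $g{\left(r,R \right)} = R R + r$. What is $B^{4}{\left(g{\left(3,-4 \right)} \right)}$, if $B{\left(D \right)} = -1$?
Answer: $1$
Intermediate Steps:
$g{\left(r,R \right)} = r + R^{2}$ ($g{\left(r,R \right)} = R^{2} + r = r + R^{2}$)
$B^{4}{\left(g{\left(3,-4 \right)} \right)} = \left(-1\right)^{4} = 1$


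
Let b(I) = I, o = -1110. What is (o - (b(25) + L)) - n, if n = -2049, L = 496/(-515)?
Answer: 471206/515 ≈ 914.96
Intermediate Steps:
L = -496/515 (L = 496*(-1/515) = -496/515 ≈ -0.96311)
(o - (b(25) + L)) - n = (-1110 - (25 - 496/515)) - 1*(-2049) = (-1110 - 1*12379/515) + 2049 = (-1110 - 12379/515) + 2049 = -584029/515 + 2049 = 471206/515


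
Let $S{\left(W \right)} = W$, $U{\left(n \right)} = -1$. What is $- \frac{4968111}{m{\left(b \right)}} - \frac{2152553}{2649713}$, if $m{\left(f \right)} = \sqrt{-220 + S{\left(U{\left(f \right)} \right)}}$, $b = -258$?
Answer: $- \frac{2152553}{2649713} + \frac{4968111 i \sqrt{221}}{221} \approx -0.81237 + 3.3419 \cdot 10^{5} i$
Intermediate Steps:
$m{\left(f \right)} = i \sqrt{221}$ ($m{\left(f \right)} = \sqrt{-220 - 1} = \sqrt{-221} = i \sqrt{221}$)
$- \frac{4968111}{m{\left(b \right)}} - \frac{2152553}{2649713} = - \frac{4968111}{i \sqrt{221}} - \frac{2152553}{2649713} = - 4968111 \left(- \frac{i \sqrt{221}}{221}\right) - \frac{2152553}{2649713} = \frac{4968111 i \sqrt{221}}{221} - \frac{2152553}{2649713} = - \frac{2152553}{2649713} + \frac{4968111 i \sqrt{221}}{221}$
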